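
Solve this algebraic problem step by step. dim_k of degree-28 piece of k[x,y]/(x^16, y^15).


k[x,y], I = (x^16, y^15), d = 28
Need i < 16 and d-i < 15.
Range: 14 <= i <= 15.
H(28) = 2


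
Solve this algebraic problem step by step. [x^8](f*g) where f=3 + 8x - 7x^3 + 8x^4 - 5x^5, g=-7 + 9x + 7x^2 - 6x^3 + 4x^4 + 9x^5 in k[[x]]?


[x^8] = sum a_i*b_j, i+j=8
  -7*9=-63
  8*4=32
  -5*-6=30
Sum=-1


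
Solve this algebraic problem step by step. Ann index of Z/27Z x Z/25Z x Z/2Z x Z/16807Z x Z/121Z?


Exponent = lcm of the cyclic orders; pairwise coprime => product.
3^3*5^2*2^1*7^5*11^2=27*25*2*16807*121=2745423450


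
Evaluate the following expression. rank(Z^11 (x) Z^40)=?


rank(M(x)N) = rank(M)*rank(N)
11*40 = 440


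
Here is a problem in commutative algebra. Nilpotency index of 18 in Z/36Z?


18^k mod 36:
k=1: 18
k=2: 0
First zero at k = 2


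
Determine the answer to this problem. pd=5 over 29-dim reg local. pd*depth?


pd+depth=29
depth=29-5=24
pd*depth=5*24=120


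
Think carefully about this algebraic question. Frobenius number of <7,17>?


gcd(7,17)=1 => F=ab-a-b=7*17-7-17=119-24=95


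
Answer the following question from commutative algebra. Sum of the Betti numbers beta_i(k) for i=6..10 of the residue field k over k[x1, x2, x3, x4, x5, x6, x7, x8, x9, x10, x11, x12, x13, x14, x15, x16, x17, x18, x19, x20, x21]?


Koszul resolution: beta_i(k)=C(n,i), n=21
C(21,6)=54264, C(21,7)=116280, C(21,8)=203490, C(21,9)=293930, C(21,10)=352716
Sum=1020680


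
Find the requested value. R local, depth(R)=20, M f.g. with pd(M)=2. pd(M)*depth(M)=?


pd+depth=20
depth=20-2=18
pd*depth=2*18=36


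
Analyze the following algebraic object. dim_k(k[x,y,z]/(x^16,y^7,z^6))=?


Basis: x^iy^jz^k, i<16,j<7,k<6
16*7*6=672


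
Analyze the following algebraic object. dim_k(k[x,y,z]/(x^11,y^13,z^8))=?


Basis: x^iy^jz^k, i<11,j<13,k<8
11*13*8=1144


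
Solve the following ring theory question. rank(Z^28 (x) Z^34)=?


rank(M(x)N) = rank(M)*rank(N)
28*34 = 952


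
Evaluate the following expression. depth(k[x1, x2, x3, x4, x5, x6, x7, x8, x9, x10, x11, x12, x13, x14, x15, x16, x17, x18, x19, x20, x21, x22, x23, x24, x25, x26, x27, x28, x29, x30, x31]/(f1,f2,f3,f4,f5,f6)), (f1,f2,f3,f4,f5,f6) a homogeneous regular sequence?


depth(R)=31
depth(R/I)=31-6=25


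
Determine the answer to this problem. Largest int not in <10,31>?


gcd(10,31)=1 => F=ab-a-b=10*31-10-31=310-41=269


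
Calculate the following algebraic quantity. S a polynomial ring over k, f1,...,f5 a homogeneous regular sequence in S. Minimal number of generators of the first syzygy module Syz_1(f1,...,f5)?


Regular sequence => Koszul complex is the minimal free resolution.
Syz_1 minimally generated by Koszul relations f_i*e_j - f_j*e_i (i<j): mu(Syz_1) = beta_2 = C(m,2) = m(m-1)/2
m=5
5*4/2 = 10


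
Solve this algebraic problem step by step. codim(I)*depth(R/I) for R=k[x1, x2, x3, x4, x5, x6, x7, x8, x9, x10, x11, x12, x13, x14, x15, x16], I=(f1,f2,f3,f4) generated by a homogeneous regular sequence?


codim=4, depth=dim(R/I)=16-4=12
Product=4*12=48


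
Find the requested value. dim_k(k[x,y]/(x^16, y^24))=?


Basis: x^i*y^j, i<16, j<24
16*24=384


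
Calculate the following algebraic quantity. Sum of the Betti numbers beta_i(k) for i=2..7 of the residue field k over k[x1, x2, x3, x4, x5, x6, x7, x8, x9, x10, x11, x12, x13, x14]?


Koszul resolution: beta_i(k)=C(n,i), n=14
C(14,2)=91, C(14,3)=364, C(14,4)=1001, C(14,5)=2002, C(14,6)=3003, C(14,7)=3432
Sum=9893


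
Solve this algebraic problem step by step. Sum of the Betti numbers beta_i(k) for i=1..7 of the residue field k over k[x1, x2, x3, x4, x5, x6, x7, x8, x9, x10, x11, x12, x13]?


Koszul resolution: beta_i(k)=C(n,i), n=13
C(13,1)=13, C(13,2)=78, C(13,3)=286, C(13,4)=715, C(13,5)=1287, C(13,6)=1716, C(13,7)=1716
Sum=5811


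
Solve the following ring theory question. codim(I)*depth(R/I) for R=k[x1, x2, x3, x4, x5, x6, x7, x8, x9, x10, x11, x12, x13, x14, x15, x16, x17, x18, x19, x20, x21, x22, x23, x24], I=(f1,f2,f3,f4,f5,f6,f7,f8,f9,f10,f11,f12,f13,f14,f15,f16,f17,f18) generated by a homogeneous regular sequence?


codim=18, depth=dim(R/I)=24-18=6
Product=18*6=108


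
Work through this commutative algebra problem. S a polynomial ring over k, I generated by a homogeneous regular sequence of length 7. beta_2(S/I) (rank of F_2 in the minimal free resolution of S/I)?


Regular sequence => Koszul complex is the minimal free resolution.
Syz_1 minimally generated by Koszul relations f_i*e_j - f_j*e_i (i<j): mu(Syz_1) = beta_2 = C(m,2) = m(m-1)/2
m=7
7*6/2 = 21


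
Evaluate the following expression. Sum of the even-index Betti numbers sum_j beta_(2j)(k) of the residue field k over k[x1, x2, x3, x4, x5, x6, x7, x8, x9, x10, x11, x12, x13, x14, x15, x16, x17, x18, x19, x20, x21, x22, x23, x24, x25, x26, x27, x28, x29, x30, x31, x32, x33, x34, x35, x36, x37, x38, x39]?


Koszul resolution: beta_i(k)=C(n,i), n=39
sum_even C(39,i) = 2^(n-1) = 2^38 = 274877906944


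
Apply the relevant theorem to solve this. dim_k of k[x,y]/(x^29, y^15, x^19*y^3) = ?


k[x,y]/I, I = (x^29, y^15, x^19*y^3)
Rect: 29x15=435. Corner: (29-19)x(15-3)=120.
dim = 435-120 = 315


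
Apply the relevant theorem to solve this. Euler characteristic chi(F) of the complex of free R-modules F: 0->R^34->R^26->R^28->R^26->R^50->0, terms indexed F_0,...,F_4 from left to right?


chi = sum (-1)^i * rank:
(-1)^0*34=34
(-1)^1*26=-26
(-1)^2*28=28
(-1)^3*26=-26
(-1)^4*50=50
chi=60


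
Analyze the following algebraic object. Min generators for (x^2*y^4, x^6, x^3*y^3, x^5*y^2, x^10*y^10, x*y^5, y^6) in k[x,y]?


Remove redundant (divisible by others).
x^10*y^10 redundant.
Min: x^6, x^5*y^2, x^3*y^3, x^2*y^4, x*y^5, y^6
Count=6


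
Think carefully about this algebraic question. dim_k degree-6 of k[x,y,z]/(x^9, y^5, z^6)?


Need i<9, j<5, k<6 with i+j+k=6.
For each i, j ranges over max(0,6-i-5)..min(4,6-i):
  i=0: j in [1,4] -> 4
  i=1: j in [0,4] -> 5
  i=2: j in [0,4] -> 5
  i=3: j in [0,3] -> 4
  i=4: j in [0,2] -> 3
  i=5: j in [0,1] -> 2
  i=6: j in [0,0] -> 1
H(6) = 4+5+5+4+3+2+1 = 24


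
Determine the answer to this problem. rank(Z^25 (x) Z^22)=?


rank(M(x)N) = rank(M)*rank(N)
25*22 = 550


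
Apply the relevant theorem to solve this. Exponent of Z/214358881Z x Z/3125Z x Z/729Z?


Exponent = lcm of the cyclic orders; pairwise coprime => product.
11^8*5^5*3^6=214358881*3125*729=488336325778125


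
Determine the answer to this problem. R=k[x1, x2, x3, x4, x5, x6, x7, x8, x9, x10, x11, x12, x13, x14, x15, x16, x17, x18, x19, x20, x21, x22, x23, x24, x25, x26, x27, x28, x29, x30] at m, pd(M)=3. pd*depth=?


pd+depth=30
depth=30-3=27
pd*depth=3*27=81


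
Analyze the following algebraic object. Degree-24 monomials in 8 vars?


C(d+n-1,n-1)=C(31,7)=2629575


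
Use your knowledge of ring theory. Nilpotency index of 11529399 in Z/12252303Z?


11529399^k mod 12252303:
k=1: 11529399
k=2: 4965660
k=3: 8760906
k=4: 7195797
k=5: 4084101
k=6: 0
First zero at k = 6


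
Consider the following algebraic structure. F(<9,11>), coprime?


gcd(9,11)=1 => F=ab-a-b=9*11-9-11=99-20=79


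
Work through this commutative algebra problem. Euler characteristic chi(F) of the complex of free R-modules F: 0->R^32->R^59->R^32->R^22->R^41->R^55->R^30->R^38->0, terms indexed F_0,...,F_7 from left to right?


chi = sum (-1)^i * rank:
(-1)^0*32=32
(-1)^1*59=-59
(-1)^2*32=32
(-1)^3*22=-22
(-1)^4*41=41
(-1)^5*55=-55
(-1)^6*30=30
(-1)^7*38=-38
chi=-39


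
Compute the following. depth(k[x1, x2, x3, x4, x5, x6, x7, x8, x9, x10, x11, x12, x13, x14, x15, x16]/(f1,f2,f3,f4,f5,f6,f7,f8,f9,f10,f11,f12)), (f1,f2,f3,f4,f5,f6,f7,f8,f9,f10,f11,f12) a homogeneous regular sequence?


depth(R)=16
depth(R/I)=16-12=4


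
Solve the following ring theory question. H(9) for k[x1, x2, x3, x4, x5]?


C(d+n-1,n-1)=C(13,4)=715


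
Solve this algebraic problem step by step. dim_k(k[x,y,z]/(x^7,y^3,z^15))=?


Basis: x^iy^jz^k, i<7,j<3,k<15
7*3*15=315


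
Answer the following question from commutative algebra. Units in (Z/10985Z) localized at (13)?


Local ring = Z/2197Z.
phi(2197) = 13^2*(13-1) = 2028


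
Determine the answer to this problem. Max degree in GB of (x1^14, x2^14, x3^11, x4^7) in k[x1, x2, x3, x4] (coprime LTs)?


Pure powers, coprime LTs => already GB.
Degrees: 14, 14, 11, 7
Max=14


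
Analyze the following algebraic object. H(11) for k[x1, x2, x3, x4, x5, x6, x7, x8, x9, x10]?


C(d+n-1,n-1)=C(20,9)=167960


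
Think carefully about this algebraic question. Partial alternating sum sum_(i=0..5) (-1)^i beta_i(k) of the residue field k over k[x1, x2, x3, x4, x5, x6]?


Koszul resolution: beta_i(k)=C(n,i), n=6
sum_(i=0..p) (-1)^i C(n,i) = (-1)^p C(n-1,p)
(-1)^5*C(5,5) = (-1)^5*1 = -1


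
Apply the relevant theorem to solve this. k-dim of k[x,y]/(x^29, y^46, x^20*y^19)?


k[x,y]/I, I = (x^29, y^46, x^20*y^19)
Rect: 29x46=1334. Corner: (29-20)x(46-19)=243.
dim = 1334-243 = 1091


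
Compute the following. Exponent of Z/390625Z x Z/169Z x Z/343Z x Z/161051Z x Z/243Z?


Exponent = lcm of the cyclic orders; pairwise coprime => product.
5^8*13^2*7^3*11^5*3^5=390625*169*343*161051*243=886156767980859375


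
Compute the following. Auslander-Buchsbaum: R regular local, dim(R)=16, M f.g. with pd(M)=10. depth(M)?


pd+depth=depth(R)=16
depth=16-10=6


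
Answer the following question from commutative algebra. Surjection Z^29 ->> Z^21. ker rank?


rank(ker) = 29-21 = 8


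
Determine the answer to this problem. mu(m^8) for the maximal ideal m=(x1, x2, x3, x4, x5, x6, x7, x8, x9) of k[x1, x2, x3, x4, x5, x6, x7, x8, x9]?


Graded Nakayama: mu(m^d) = dim_k (m^d/m^(d+1)) = #degree-8 monomials in 9 vars
C(n+d-1,d)=C(16,8)=12870


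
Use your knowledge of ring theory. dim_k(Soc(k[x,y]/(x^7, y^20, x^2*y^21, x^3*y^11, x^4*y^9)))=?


Socle = ann(m) = span of standard monomials u with x*u, y*u in I (staircase corners).
Redundant generators: x^2*y^21
Minimal generators: x^7, x^4*y^9, x^3*y^11, y^20
Corners: x^2y^19, x^3y^10, x^6y^8
Socle dim=3


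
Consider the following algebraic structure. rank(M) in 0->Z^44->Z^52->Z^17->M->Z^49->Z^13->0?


Alt sum=0:
(-1)^0*44 + (-1)^1*52 + (-1)^2*17 + (-1)^3*? + (-1)^4*49 + (-1)^5*13=0
rank(M)=45


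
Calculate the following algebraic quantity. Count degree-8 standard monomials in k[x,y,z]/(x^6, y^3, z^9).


Need i<6, j<3, k<9 with i+j+k=8.
For each i, j ranges over max(0,8-i-8)..min(2,8-i):
  i=0: j in [0,2] -> 3
  i=1: j in [0,2] -> 3
  i=2: j in [0,2] -> 3
  i=3: j in [0,2] -> 3
  i=4: j in [0,2] -> 3
  i=5: j in [0,2] -> 3
H(8) = 3+3+3+3+3+3 = 18


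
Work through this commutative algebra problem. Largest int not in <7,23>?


gcd(7,23)=1 => F=ab-a-b=7*23-7-23=161-30=131


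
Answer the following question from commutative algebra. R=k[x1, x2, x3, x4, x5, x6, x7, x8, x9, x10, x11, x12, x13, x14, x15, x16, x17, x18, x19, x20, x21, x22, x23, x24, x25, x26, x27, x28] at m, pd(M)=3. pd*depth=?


pd+depth=28
depth=28-3=25
pd*depth=3*25=75


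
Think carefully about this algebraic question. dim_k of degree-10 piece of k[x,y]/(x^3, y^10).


k[x,y], I = (x^3, y^10), d = 10
Need i < 3 and d-i < 10.
Range: 1 <= i <= 2.
H(10) = 2


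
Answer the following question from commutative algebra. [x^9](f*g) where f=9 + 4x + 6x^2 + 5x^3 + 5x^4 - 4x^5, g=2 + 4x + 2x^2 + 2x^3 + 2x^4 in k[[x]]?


[x^9] = sum a_i*b_j, i+j=9
  -4*2=-8
Sum=-8


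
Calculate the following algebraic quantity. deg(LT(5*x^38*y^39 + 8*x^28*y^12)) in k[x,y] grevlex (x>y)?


LT: 5*x^38*y^39
deg_x=38, deg_y=39
Total=38+39=77


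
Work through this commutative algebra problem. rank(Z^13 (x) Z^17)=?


rank(M(x)N) = rank(M)*rank(N)
13*17 = 221


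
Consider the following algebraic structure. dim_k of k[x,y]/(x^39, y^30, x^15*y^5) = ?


k[x,y]/I, I = (x^39, y^30, x^15*y^5)
Rect: 39x30=1170. Corner: (39-15)x(30-5)=600.
dim = 1170-600 = 570


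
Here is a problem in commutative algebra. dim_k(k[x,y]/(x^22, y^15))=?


Basis: x^i*y^j, i<22, j<15
22*15=330


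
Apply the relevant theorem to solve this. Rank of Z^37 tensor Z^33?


rank(M(x)N) = rank(M)*rank(N)
37*33 = 1221


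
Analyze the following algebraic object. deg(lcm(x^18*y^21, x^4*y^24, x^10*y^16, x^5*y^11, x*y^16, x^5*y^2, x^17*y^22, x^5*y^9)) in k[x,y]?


lcm = componentwise max:
x: max(18,4,10,5,1,5,17,5)=18
y: max(21,24,16,11,16,2,22,9)=24
Total=18+24=42


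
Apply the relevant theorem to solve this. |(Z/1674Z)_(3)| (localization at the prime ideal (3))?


3-primary part: 1674=3^3*62
Size=3^3=27


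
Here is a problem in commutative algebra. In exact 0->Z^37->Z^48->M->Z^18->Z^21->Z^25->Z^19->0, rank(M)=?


Alt sum=0:
(-1)^0*37 + (-1)^1*48 + (-1)^2*? + (-1)^3*18 + (-1)^4*21 + (-1)^5*25 + (-1)^6*19=0
rank(M)=14


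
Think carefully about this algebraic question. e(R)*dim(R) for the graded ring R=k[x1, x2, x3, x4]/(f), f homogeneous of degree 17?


e(R)=deg(f)=17, dim(R)=4-1=3
e*dim=17*3=51


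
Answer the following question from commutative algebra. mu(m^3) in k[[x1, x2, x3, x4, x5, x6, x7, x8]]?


C(n+d-1,d)=C(10,3)=120


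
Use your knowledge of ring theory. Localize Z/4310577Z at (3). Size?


3-primary part: 4310577=3^10*73
Size=3^10=59049


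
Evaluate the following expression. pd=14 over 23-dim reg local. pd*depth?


pd+depth=23
depth=23-14=9
pd*depth=14*9=126


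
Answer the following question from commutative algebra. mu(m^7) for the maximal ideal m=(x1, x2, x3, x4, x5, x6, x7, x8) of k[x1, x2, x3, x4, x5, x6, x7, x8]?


Graded Nakayama: mu(m^d) = dim_k (m^d/m^(d+1)) = #degree-7 monomials in 8 vars
C(n+d-1,d)=C(14,7)=3432


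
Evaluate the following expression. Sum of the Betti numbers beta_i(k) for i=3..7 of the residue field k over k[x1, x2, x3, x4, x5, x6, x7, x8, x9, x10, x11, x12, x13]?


Koszul resolution: beta_i(k)=C(n,i), n=13
C(13,3)=286, C(13,4)=715, C(13,5)=1287, C(13,6)=1716, C(13,7)=1716
Sum=5720


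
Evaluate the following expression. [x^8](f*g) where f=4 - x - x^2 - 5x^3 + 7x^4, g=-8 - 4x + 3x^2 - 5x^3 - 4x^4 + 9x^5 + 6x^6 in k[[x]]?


[x^8] = sum a_i*b_j, i+j=8
  -1*6=-6
  -5*9=-45
  7*-4=-28
Sum=-79


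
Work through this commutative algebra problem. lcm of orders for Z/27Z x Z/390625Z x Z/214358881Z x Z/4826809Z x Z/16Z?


Exponent = lcm of the cyclic orders; pairwise coprime => product.
3^3*5^8*11^8*13^6*2^4=27*390625*214358881*4826809*16=174600457206873018750000


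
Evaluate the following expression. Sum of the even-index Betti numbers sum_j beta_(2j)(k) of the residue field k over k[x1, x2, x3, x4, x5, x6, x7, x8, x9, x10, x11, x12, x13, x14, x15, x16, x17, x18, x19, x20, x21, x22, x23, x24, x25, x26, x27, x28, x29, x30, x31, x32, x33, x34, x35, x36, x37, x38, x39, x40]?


Koszul resolution: beta_i(k)=C(n,i), n=40
sum_even C(40,i) = 2^(n-1) = 2^39 = 549755813888


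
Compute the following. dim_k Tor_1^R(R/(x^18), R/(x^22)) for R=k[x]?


Tor_1(R/I,R/J)=(I cap J)/IJ=(x^22)/(x^40)
dim=40-22=min(18,22)=18


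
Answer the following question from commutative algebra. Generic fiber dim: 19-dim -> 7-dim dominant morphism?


dim(fiber)=dim(X)-dim(Y)=19-7=12


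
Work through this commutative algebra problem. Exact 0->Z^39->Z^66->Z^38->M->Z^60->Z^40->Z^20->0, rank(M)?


Alt sum=0:
(-1)^0*39 + (-1)^1*66 + (-1)^2*38 + (-1)^3*? + (-1)^4*60 + (-1)^5*40 + (-1)^6*20=0
rank(M)=51


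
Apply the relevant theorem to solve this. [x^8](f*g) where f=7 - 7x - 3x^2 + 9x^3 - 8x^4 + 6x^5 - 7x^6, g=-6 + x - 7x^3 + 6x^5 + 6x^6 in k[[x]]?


[x^8] = sum a_i*b_j, i+j=8
  -3*6=-18
  9*6=54
  6*-7=-42
Sum=-6


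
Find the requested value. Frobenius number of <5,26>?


gcd(5,26)=1 => F=ab-a-b=5*26-5-26=130-31=99


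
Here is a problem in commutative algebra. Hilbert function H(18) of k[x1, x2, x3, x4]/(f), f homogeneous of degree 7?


C(21,3)-C(14,3)=1330-364=966


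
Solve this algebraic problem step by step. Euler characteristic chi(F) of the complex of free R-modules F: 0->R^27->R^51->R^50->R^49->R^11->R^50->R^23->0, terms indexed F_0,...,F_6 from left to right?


chi = sum (-1)^i * rank:
(-1)^0*27=27
(-1)^1*51=-51
(-1)^2*50=50
(-1)^3*49=-49
(-1)^4*11=11
(-1)^5*50=-50
(-1)^6*23=23
chi=-39


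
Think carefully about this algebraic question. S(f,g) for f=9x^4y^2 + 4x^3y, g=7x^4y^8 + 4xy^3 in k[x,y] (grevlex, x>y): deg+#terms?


LT(f)=9x^4y^2, LT(g)=7x^4y^8
lcm(LM)=x^4y^8
S(f,g) (scaled by 63 to clear denominators) = 7y^6*f - 9*g = 28x^3y^7 - 36xy^3
2 terms, deg 10.
10+2=12


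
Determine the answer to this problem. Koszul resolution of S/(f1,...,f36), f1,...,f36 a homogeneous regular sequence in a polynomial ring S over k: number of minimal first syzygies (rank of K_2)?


Regular sequence => Koszul complex is the minimal free resolution.
Syz_1 minimally generated by Koszul relations f_i*e_j - f_j*e_i (i<j): mu(Syz_1) = beta_2 = C(m,2) = m(m-1)/2
m=36
36*35/2 = 630


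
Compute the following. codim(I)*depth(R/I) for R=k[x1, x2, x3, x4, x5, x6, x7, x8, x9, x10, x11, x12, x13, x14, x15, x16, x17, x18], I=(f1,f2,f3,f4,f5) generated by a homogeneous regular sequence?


codim=5, depth=dim(R/I)=18-5=13
Product=5*13=65


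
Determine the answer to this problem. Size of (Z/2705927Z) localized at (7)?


7-primary part: 2705927=7^6*23
Size=7^6=117649


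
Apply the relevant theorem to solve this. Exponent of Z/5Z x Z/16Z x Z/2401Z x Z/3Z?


Exponent = lcm of the cyclic orders; pairwise coprime => product.
5^1*2^4*7^4*3^1=5*16*2401*3=576240


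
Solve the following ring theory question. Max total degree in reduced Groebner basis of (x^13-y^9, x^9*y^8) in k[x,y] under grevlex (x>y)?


LT(f1)=x^13, LT(f2)=x^9y^8, lcm=x^13y^8
S(f1,f2) = y^8*f1 - x^4*f2 = -y^17
Reduced GB = {f1, f2, y^17}; degrees 13, 17, 17
Max = 17


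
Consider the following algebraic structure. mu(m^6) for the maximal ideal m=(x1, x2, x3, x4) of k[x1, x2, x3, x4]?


Graded Nakayama: mu(m^d) = dim_k (m^d/m^(d+1)) = #degree-6 monomials in 4 vars
C(n+d-1,d)=C(9,6)=84


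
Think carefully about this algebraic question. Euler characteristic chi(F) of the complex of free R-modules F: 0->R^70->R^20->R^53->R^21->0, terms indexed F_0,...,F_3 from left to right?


chi = sum (-1)^i * rank:
(-1)^0*70=70
(-1)^1*20=-20
(-1)^2*53=53
(-1)^3*21=-21
chi=82


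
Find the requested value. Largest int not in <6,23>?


gcd(6,23)=1 => F=ab-a-b=6*23-6-23=138-29=109


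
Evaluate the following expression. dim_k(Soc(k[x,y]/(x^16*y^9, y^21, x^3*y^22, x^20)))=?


Socle = ann(m) = span of standard monomials u with x*u, y*u in I (staircase corners).
Redundant generators: x^3*y^22
Minimal generators: x^20, x^16*y^9, y^21
Corners: x^15y^20, x^19y^8
Socle dim=2


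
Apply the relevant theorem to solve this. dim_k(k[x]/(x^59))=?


Basis: 1,x,...,x^58
dim=59


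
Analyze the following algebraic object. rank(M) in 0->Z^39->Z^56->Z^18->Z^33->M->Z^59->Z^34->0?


Alt sum=0:
(-1)^0*39 + (-1)^1*56 + (-1)^2*18 + (-1)^3*33 + (-1)^4*? + (-1)^5*59 + (-1)^6*34=0
rank(M)=57


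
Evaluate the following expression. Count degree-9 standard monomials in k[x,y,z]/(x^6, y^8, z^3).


Need i<6, j<8, k<3 with i+j+k=9.
For each i, j ranges over max(0,9-i-2)..min(7,9-i):
  i=0: j in [7,7] -> 1
  i=1: j in [6,7] -> 2
  i=2: j in [5,7] -> 3
  i=3: j in [4,6] -> 3
  i=4: j in [3,5] -> 3
  i=5: j in [2,4] -> 3
H(9) = 1+2+3+3+3+3 = 15


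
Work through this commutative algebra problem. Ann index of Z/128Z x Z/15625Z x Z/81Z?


Exponent = lcm of the cyclic orders; pairwise coprime => product.
2^7*5^6*3^4=128*15625*81=162000000


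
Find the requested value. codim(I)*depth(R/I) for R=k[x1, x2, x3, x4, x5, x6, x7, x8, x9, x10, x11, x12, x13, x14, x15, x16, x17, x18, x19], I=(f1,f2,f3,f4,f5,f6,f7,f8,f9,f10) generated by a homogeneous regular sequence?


codim=10, depth=dim(R/I)=19-10=9
Product=10*9=90


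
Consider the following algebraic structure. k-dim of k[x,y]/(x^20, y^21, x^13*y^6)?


k[x,y]/I, I = (x^20, y^21, x^13*y^6)
Rect: 20x21=420. Corner: (20-13)x(21-6)=105.
dim = 420-105 = 315


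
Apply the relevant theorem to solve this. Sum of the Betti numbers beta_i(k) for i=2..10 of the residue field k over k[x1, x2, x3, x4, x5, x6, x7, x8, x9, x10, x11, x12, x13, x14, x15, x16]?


Koszul resolution: beta_i(k)=C(n,i), n=16
C(16,2)=120, C(16,3)=560, C(16,4)=1820, C(16,5)=4368, C(16,6)=8008, C(16,7)=11440, C(16,8)=12870, C(16,9)=11440, C(16,10)=8008
Sum=58634


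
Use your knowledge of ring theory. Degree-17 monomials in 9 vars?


C(d+n-1,n-1)=C(25,8)=1081575


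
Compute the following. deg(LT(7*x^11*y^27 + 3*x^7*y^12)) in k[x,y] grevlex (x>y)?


LT: 7*x^11*y^27
deg_x=11, deg_y=27
Total=11+27=38


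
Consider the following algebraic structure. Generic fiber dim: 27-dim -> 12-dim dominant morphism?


dim(fiber)=dim(X)-dim(Y)=27-12=15


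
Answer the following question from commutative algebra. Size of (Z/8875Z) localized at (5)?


5-primary part: 8875=5^3*71
Size=5^3=125


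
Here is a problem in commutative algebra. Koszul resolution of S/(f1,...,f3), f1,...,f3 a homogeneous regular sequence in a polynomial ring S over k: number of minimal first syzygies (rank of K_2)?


Regular sequence => Koszul complex is the minimal free resolution.
Syz_1 minimally generated by Koszul relations f_i*e_j - f_j*e_i (i<j): mu(Syz_1) = beta_2 = C(m,2) = m(m-1)/2
m=3
3*2/2 = 3


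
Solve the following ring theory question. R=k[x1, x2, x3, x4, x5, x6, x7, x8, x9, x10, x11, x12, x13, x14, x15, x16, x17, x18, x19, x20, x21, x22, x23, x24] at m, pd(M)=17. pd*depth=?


pd+depth=24
depth=24-17=7
pd*depth=17*7=119


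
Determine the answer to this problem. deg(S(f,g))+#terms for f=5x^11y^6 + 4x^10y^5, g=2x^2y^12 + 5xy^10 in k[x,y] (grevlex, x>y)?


LT(f)=5x^11y^6, LT(g)=2x^2y^12
lcm(LM)=x^11y^12
S(f,g) (scaled by 10 to clear denominators) = 2y^6*f - 5x^9*g = 8x^10y^11 - 25x^10y^10
2 terms, deg 21.
21+2=23


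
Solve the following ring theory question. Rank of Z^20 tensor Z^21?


rank(M(x)N) = rank(M)*rank(N)
20*21 = 420


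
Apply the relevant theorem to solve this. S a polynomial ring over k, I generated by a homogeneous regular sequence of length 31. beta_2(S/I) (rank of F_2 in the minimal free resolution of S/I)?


Regular sequence => Koszul complex is the minimal free resolution.
Syz_1 minimally generated by Koszul relations f_i*e_j - f_j*e_i (i<j): mu(Syz_1) = beta_2 = C(m,2) = m(m-1)/2
m=31
31*30/2 = 465


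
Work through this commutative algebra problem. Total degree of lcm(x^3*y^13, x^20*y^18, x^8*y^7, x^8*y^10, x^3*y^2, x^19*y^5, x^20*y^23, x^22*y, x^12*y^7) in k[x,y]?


lcm = componentwise max:
x: max(3,20,8,8,3,19,20,22,12)=22
y: max(13,18,7,10,2,5,23,1,7)=23
Total=22+23=45


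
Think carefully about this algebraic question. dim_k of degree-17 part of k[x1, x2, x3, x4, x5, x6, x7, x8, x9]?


C(d+n-1,n-1)=C(25,8)=1081575


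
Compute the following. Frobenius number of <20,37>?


gcd(20,37)=1 => F=ab-a-b=20*37-20-37=740-57=683


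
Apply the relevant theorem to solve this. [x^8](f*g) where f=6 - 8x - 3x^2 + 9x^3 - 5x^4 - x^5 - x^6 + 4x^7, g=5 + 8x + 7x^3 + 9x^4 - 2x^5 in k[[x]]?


[x^8] = sum a_i*b_j, i+j=8
  9*-2=-18
  -5*9=-45
  -1*7=-7
  4*8=32
Sum=-38


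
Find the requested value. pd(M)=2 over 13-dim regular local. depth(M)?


pd+depth=depth(R)=13
depth=13-2=11


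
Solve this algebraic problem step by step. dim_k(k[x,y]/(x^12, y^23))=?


Basis: x^i*y^j, i<12, j<23
12*23=276


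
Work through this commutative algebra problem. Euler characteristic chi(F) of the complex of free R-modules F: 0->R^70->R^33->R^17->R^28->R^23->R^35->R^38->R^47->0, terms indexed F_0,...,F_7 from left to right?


chi = sum (-1)^i * rank:
(-1)^0*70=70
(-1)^1*33=-33
(-1)^2*17=17
(-1)^3*28=-28
(-1)^4*23=23
(-1)^5*35=-35
(-1)^6*38=38
(-1)^7*47=-47
chi=5


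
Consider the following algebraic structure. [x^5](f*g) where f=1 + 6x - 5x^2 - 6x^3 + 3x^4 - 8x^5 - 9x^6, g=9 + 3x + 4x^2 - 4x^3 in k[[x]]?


[x^5] = sum a_i*b_j, i+j=5
  -5*-4=20
  -6*4=-24
  3*3=9
  -8*9=-72
Sum=-67


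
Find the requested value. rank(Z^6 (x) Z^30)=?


rank(M(x)N) = rank(M)*rank(N)
6*30 = 180


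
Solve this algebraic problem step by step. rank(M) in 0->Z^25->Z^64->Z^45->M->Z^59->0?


Alt sum=0:
(-1)^0*25 + (-1)^1*64 + (-1)^2*45 + (-1)^3*? + (-1)^4*59=0
rank(M)=65


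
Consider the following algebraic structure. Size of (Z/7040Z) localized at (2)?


2-primary part: 7040=2^7*55
Size=2^7=128


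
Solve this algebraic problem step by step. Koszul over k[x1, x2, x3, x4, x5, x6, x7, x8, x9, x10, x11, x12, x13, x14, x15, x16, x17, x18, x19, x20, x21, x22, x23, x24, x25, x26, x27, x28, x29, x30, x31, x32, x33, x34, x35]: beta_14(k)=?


C(n,i)=C(35,14)=2319959400


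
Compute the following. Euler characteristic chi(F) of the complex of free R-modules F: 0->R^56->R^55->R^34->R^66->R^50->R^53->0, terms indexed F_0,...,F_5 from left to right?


chi = sum (-1)^i * rank:
(-1)^0*56=56
(-1)^1*55=-55
(-1)^2*34=34
(-1)^3*66=-66
(-1)^4*50=50
(-1)^5*53=-53
chi=-34


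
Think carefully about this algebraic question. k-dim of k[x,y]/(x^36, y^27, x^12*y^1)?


k[x,y]/I, I = (x^36, y^27, x^12*y^1)
Rect: 36x27=972. Corner: (36-12)x(27-1)=624.
dim = 972-624 = 348


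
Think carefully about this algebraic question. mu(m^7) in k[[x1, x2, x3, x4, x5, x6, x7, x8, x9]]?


C(n+d-1,d)=C(15,7)=6435


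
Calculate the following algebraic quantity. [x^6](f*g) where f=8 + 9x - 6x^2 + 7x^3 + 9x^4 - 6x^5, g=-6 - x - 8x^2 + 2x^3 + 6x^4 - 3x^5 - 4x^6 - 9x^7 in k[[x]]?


[x^6] = sum a_i*b_j, i+j=6
  8*-4=-32
  9*-3=-27
  -6*6=-36
  7*2=14
  9*-8=-72
  -6*-1=6
Sum=-147


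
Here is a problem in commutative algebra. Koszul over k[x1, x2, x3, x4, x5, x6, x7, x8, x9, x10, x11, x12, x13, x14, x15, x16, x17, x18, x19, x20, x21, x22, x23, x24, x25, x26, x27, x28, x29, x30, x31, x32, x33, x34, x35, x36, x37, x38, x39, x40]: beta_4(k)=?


C(n,i)=C(40,4)=91390


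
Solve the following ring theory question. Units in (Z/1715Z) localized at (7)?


Local ring = Z/343Z.
phi(343) = 7^2*(7-1) = 294


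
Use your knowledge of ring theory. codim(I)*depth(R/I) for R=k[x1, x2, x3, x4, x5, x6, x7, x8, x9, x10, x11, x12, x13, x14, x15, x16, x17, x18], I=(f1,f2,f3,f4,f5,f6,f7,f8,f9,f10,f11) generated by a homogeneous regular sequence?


codim=11, depth=dim(R/I)=18-11=7
Product=11*7=77


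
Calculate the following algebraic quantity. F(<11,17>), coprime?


gcd(11,17)=1 => F=ab-a-b=11*17-11-17=187-28=159


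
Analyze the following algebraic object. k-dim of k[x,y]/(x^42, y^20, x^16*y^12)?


k[x,y]/I, I = (x^42, y^20, x^16*y^12)
Rect: 42x20=840. Corner: (42-16)x(20-12)=208.
dim = 840-208 = 632


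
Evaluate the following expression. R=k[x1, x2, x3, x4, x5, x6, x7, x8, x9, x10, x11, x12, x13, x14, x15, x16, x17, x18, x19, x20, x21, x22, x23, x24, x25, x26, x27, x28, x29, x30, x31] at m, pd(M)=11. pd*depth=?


pd+depth=31
depth=31-11=20
pd*depth=11*20=220


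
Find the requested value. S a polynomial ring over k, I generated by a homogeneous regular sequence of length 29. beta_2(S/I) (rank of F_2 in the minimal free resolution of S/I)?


Regular sequence => Koszul complex is the minimal free resolution.
Syz_1 minimally generated by Koszul relations f_i*e_j - f_j*e_i (i<j): mu(Syz_1) = beta_2 = C(m,2) = m(m-1)/2
m=29
29*28/2 = 406


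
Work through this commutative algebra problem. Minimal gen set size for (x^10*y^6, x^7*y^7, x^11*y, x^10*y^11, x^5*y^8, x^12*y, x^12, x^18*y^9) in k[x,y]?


Remove redundant (divisible by others).
x^18*y^9 redundant.
x^10*y^11 redundant.
x^12*y redundant.
Min: x^12, x^11*y, x^10*y^6, x^7*y^7, x^5*y^8
Count=5


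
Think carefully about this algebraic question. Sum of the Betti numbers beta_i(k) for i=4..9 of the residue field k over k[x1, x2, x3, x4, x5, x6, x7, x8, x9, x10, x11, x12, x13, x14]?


Koszul resolution: beta_i(k)=C(n,i), n=14
C(14,4)=1001, C(14,5)=2002, C(14,6)=3003, C(14,7)=3432, C(14,8)=3003, C(14,9)=2002
Sum=14443


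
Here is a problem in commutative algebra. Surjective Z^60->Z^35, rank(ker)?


rank(ker) = 60-35 = 25


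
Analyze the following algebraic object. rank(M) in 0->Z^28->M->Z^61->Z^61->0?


Alt sum=0:
(-1)^0*28 + (-1)^1*? + (-1)^2*61 + (-1)^3*61=0
rank(M)=28


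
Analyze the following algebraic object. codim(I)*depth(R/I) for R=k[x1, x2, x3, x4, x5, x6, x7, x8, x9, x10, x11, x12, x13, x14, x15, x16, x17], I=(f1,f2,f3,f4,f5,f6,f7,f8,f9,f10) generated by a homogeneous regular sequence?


codim=10, depth=dim(R/I)=17-10=7
Product=10*7=70


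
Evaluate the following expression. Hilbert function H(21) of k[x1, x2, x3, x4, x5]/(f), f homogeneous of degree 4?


C(25,4)-C(21,4)=12650-5985=6665


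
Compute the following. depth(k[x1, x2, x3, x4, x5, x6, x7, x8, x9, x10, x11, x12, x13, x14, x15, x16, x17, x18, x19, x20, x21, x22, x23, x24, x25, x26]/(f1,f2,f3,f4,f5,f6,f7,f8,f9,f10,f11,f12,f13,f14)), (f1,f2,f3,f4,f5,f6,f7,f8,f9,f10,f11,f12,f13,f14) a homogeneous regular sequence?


depth(R)=26
depth(R/I)=26-14=12


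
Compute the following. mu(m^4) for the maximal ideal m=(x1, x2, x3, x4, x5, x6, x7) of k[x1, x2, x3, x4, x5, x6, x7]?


Graded Nakayama: mu(m^d) = dim_k (m^d/m^(d+1)) = #degree-4 monomials in 7 vars
C(n+d-1,d)=C(10,4)=210


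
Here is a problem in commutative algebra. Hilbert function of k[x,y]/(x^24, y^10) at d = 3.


k[x,y], I = (x^24, y^10), d = 3
Need i < 24 and d-i < 10.
Range: 0 <= i <= 3.
H(3) = 4


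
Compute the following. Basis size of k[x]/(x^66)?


Basis: 1,x,...,x^65
dim=66


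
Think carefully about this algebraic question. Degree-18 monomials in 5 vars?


C(d+n-1,n-1)=C(22,4)=7315


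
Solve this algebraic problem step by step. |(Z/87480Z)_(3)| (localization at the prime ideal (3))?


3-primary part: 87480=3^7*40
Size=3^7=2187


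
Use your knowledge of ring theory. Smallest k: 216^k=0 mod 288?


216^k mod 288:
k=1: 216
k=2: 0
First zero at k = 2


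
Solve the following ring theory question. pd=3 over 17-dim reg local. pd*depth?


pd+depth=17
depth=17-3=14
pd*depth=3*14=42


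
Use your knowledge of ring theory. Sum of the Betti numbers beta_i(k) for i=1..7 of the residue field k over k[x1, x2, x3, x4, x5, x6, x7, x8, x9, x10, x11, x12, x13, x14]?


Koszul resolution: beta_i(k)=C(n,i), n=14
C(14,1)=14, C(14,2)=91, C(14,3)=364, C(14,4)=1001, C(14,5)=2002, C(14,6)=3003, C(14,7)=3432
Sum=9907


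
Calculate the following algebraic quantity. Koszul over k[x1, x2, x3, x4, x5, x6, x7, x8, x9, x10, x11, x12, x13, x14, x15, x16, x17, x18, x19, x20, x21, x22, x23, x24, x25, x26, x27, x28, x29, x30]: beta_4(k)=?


C(n,i)=C(30,4)=27405


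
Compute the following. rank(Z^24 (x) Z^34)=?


rank(M(x)N) = rank(M)*rank(N)
24*34 = 816


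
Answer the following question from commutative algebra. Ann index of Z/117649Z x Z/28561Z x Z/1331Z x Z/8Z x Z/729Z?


Exponent = lcm of the cyclic orders; pairwise coprime => product.
7^6*13^4*11^3*2^3*3^6=117649*28561*1331*8*729=26082980704668888


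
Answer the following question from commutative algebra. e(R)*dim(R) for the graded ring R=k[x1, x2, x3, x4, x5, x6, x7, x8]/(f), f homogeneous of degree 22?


e(R)=deg(f)=22, dim(R)=8-1=7
e*dim=22*7=154


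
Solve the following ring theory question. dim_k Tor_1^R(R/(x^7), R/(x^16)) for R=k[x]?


Tor_1(R/I,R/J)=(I cap J)/IJ=(x^16)/(x^23)
dim=23-16=min(7,16)=7


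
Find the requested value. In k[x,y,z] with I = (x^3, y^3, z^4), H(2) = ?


Need i<3, j<3, k<4 with i+j+k=2.
For each i, j ranges over max(0,2-i-3)..min(2,2-i):
  i=0: j in [0,2] -> 3
  i=1: j in [0,1] -> 2
  i=2: j in [0,0] -> 1
H(2) = 3+2+1 = 6


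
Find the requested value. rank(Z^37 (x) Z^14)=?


rank(M(x)N) = rank(M)*rank(N)
37*14 = 518


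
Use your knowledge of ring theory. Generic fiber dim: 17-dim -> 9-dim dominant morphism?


dim(fiber)=dim(X)-dim(Y)=17-9=8


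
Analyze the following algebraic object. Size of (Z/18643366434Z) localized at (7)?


7-primary part: 18643366434=7^10*66
Size=7^10=282475249


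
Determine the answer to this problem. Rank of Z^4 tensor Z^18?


rank(M(x)N) = rank(M)*rank(N)
4*18 = 72


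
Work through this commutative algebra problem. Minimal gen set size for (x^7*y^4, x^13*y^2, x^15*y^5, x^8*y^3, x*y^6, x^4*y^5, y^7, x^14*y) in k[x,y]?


Remove redundant (divisible by others).
x^15*y^5 redundant.
Min: x^14*y, x^13*y^2, x^8*y^3, x^7*y^4, x^4*y^5, x*y^6, y^7
Count=7


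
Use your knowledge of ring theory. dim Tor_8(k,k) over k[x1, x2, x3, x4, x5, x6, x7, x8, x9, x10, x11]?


Koszul: C(n,i)=C(11,8)=165


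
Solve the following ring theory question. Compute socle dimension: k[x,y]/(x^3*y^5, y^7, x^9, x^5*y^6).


Socle = ann(m) = span of standard monomials u with x*u, y*u in I (staircase corners).
Redundant generators: x^5*y^6
Minimal generators: x^9, x^3*y^5, y^7
Corners: x^2y^6, x^8y^4
Socle dim=2


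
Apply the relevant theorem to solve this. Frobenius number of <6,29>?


gcd(6,29)=1 => F=ab-a-b=6*29-6-29=174-35=139


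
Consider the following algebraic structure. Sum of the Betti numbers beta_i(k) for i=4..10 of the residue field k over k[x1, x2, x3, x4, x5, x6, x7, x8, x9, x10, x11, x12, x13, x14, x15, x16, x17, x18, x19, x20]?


Koszul resolution: beta_i(k)=C(n,i), n=20
C(20,4)=4845, C(20,5)=15504, C(20,6)=38760, C(20,7)=77520, C(20,8)=125970, C(20,9)=167960, C(20,10)=184756
Sum=615315


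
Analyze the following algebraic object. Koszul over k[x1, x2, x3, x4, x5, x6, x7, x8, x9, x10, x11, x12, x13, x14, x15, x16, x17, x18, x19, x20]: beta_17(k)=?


C(n,i)=C(20,17)=1140


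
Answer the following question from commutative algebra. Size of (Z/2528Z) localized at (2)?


2-primary part: 2528=2^5*79
Size=2^5=32


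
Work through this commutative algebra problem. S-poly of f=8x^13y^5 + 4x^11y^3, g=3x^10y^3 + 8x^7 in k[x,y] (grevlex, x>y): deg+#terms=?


LT(f)=8x^13y^5, LT(g)=3x^10y^3
lcm(LM)=x^13y^5
S(f,g) (scaled by 24 to clear denominators) = 3*f - 8x^3y^2*g = 12x^11y^3 - 64x^10y^2
2 terms, deg 14.
14+2=16


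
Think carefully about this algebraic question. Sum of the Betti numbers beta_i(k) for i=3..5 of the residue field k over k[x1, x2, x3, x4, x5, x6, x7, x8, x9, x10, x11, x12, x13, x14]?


Koszul resolution: beta_i(k)=C(n,i), n=14
C(14,3)=364, C(14,4)=1001, C(14,5)=2002
Sum=3367


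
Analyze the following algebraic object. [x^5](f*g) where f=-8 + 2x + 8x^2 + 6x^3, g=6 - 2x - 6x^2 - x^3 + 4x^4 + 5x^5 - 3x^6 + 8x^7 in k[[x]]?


[x^5] = sum a_i*b_j, i+j=5
  -8*5=-40
  2*4=8
  8*-1=-8
  6*-6=-36
Sum=-76


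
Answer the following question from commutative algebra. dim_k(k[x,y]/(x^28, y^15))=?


Basis: x^i*y^j, i<28, j<15
28*15=420


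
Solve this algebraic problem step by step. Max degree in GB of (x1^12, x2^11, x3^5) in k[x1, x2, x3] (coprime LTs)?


Pure powers, coprime LTs => already GB.
Degrees: 12, 11, 5
Max=12


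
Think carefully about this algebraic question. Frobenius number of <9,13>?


gcd(9,13)=1 => F=ab-a-b=9*13-9-13=117-22=95


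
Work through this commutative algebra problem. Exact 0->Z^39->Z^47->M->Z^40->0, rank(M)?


Alt sum=0:
(-1)^0*39 + (-1)^1*47 + (-1)^2*? + (-1)^3*40=0
rank(M)=48


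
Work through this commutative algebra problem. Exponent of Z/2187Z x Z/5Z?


Exponent = lcm of the cyclic orders; pairwise coprime => product.
3^7*5^1=2187*5=10935


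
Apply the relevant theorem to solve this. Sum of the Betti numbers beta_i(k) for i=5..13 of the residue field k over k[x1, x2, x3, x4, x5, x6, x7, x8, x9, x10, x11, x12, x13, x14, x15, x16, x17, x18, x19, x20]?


Koszul resolution: beta_i(k)=C(n,i), n=20
C(20,5)=15504, C(20,6)=38760, C(20,7)=77520, C(20,8)=125970, C(20,9)=167960, C(20,10)=184756, C(20,11)=167960, C(20,12)=125970, C(20,13)=77520
Sum=981920


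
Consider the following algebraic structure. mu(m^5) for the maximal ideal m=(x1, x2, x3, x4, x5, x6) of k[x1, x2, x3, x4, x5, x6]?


Graded Nakayama: mu(m^d) = dim_k (m^d/m^(d+1)) = #degree-5 monomials in 6 vars
C(n+d-1,d)=C(10,5)=252


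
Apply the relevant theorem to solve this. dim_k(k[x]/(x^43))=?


Basis: 1,x,...,x^42
dim=43


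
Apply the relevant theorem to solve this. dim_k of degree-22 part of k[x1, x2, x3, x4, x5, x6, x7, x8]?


C(d+n-1,n-1)=C(29,7)=1560780


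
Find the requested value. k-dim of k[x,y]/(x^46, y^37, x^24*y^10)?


k[x,y]/I, I = (x^46, y^37, x^24*y^10)
Rect: 46x37=1702. Corner: (46-24)x(37-10)=594.
dim = 1702-594 = 1108


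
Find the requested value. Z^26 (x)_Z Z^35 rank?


rank(M(x)N) = rank(M)*rank(N)
26*35 = 910


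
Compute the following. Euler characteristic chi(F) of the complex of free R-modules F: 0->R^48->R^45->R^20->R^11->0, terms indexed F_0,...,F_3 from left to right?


chi = sum (-1)^i * rank:
(-1)^0*48=48
(-1)^1*45=-45
(-1)^2*20=20
(-1)^3*11=-11
chi=12


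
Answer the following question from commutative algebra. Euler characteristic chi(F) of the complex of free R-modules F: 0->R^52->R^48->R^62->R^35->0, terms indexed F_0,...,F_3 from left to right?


chi = sum (-1)^i * rank:
(-1)^0*52=52
(-1)^1*48=-48
(-1)^2*62=62
(-1)^3*35=-35
chi=31


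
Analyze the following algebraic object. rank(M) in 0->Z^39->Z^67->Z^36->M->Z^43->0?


Alt sum=0:
(-1)^0*39 + (-1)^1*67 + (-1)^2*36 + (-1)^3*? + (-1)^4*43=0
rank(M)=51


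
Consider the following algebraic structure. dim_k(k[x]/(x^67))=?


Basis: 1,x,...,x^66
dim=67


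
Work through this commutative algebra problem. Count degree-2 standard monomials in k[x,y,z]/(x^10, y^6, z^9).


Need i<10, j<6, k<9 with i+j+k=2.
For each i, j ranges over max(0,2-i-8)..min(5,2-i):
  i=0: j in [0,2] -> 3
  i=1: j in [0,1] -> 2
  i=2: j in [0,0] -> 1
H(2) = 3+2+1 = 6


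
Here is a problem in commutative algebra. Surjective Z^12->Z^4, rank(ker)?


rank(ker) = 12-4 = 8


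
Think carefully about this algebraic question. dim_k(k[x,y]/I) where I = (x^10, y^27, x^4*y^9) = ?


k[x,y]/I, I = (x^10, y^27, x^4*y^9)
Rect: 10x27=270. Corner: (10-4)x(27-9)=108.
dim = 270-108 = 162


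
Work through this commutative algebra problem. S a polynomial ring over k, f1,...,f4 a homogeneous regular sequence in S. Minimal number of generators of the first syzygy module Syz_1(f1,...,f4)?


Regular sequence => Koszul complex is the minimal free resolution.
Syz_1 minimally generated by Koszul relations f_i*e_j - f_j*e_i (i<j): mu(Syz_1) = beta_2 = C(m,2) = m(m-1)/2
m=4
4*3/2 = 6


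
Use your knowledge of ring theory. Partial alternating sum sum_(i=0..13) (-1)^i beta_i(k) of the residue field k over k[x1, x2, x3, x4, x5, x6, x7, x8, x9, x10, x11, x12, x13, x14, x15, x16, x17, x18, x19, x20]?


Koszul resolution: beta_i(k)=C(n,i), n=20
sum_(i=0..p) (-1)^i C(n,i) = (-1)^p C(n-1,p)
(-1)^13*C(19,13) = (-1)^13*27132 = -27132


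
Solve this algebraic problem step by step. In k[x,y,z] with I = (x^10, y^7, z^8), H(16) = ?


Need i<10, j<7, k<8 with i+j+k=16.
For each i, j ranges over max(0,16-i-7)..min(6,16-i):
  i=0: j in [9,6] -> 0
  i=1: j in [8,6] -> 0
  i=2: j in [7,6] -> 0
  i=3: j in [6,6] -> 1
  i=4: j in [5,6] -> 2
  i=5: j in [4,6] -> 3
  i=6: j in [3,6] -> 4
  i=7: j in [2,6] -> 5
  i=8: j in [1,6] -> 6
  i=9: j in [0,6] -> 7
H(16) = 0+0+0+1+2+3+4+5+6+7 = 28


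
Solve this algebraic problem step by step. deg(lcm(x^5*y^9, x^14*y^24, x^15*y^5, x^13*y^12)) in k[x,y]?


lcm = componentwise max:
x: max(5,14,15,13)=15
y: max(9,24,5,12)=24
Total=15+24=39
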